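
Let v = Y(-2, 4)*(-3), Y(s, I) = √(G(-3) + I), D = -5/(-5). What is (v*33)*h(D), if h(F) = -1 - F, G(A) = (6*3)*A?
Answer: 990*I*√2 ≈ 1400.1*I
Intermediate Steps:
D = 1 (D = -5*(-⅕) = 1)
G(A) = 18*A
Y(s, I) = √(-54 + I) (Y(s, I) = √(18*(-3) + I) = √(-54 + I))
v = -15*I*√2 (v = √(-54 + 4)*(-3) = √(-50)*(-3) = (5*I*√2)*(-3) = -15*I*√2 ≈ -21.213*I)
(v*33)*h(D) = (-15*I*√2*33)*(-1 - 1*1) = (-495*I*√2)*(-1 - 1) = -495*I*√2*(-2) = 990*I*√2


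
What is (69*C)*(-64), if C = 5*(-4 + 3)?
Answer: 22080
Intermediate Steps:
C = -5 (C = 5*(-1) = -5)
(69*C)*(-64) = (69*(-5))*(-64) = -345*(-64) = 22080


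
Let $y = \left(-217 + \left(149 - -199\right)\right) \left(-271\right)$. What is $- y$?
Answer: $35501$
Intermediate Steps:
$y = -35501$ ($y = \left(-217 + \left(149 + 199\right)\right) \left(-271\right) = \left(-217 + 348\right) \left(-271\right) = 131 \left(-271\right) = -35501$)
$- y = \left(-1\right) \left(-35501\right) = 35501$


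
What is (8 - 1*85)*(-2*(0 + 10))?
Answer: 1540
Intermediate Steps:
(8 - 1*85)*(-2*(0 + 10)) = (8 - 85)*(-2*10) = -77*(-20) = 1540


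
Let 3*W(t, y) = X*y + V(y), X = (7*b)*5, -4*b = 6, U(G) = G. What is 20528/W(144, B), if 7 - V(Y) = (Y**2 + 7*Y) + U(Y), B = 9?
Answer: -123168/1237 ≈ -99.570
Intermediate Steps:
b = -3/2 (b = -1/4*6 = -3/2 ≈ -1.5000)
V(Y) = 7 - Y**2 - 8*Y (V(Y) = 7 - ((Y**2 + 7*Y) + Y) = 7 - (Y**2 + 8*Y) = 7 + (-Y**2 - 8*Y) = 7 - Y**2 - 8*Y)
X = -105/2 (X = (7*(-3/2))*5 = -21/2*5 = -105/2 ≈ -52.500)
W(t, y) = 7/3 - 121*y/6 - y**2/3 (W(t, y) = (-105*y/2 + (7 - y**2 - 8*y))/3 = (7 - y**2 - 121*y/2)/3 = 7/3 - 121*y/6 - y**2/3)
20528/W(144, B) = 20528/(7/3 - 121/6*9 - 1/3*9**2) = 20528/(7/3 - 363/2 - 1/3*81) = 20528/(7/3 - 363/2 - 27) = 20528/(-1237/6) = 20528*(-6/1237) = -123168/1237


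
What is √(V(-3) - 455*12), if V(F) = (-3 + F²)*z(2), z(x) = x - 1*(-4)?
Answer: 4*I*√339 ≈ 73.648*I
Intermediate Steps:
z(x) = 4 + x (z(x) = x + 4 = 4 + x)
V(F) = -18 + 6*F² (V(F) = (-3 + F²)*(4 + 2) = (-3 + F²)*6 = -18 + 6*F²)
√(V(-3) - 455*12) = √((-18 + 6*(-3)²) - 455*12) = √((-18 + 6*9) - 5460) = √((-18 + 54) - 5460) = √(36 - 5460) = √(-5424) = 4*I*√339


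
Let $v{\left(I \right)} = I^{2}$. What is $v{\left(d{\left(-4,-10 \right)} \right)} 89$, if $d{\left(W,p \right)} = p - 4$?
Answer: $17444$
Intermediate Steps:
$d{\left(W,p \right)} = -4 + p$
$v{\left(d{\left(-4,-10 \right)} \right)} 89 = \left(-4 - 10\right)^{2} \cdot 89 = \left(-14\right)^{2} \cdot 89 = 196 \cdot 89 = 17444$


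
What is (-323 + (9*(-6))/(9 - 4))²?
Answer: 2785561/25 ≈ 1.1142e+5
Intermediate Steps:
(-323 + (9*(-6))/(9 - 4))² = (-323 - 54/5)² = (-1669/5)² = 2785561/25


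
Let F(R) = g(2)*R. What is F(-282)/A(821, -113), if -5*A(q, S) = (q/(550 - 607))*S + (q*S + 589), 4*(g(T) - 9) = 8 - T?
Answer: -168777/1032343 ≈ -0.16349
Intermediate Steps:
g(T) = 11 - T/4 (g(T) = 9 + (8 - T)/4 = 9 + (2 - T/4) = 11 - T/4)
F(R) = 21*R/2 (F(R) = (11 - 1/4*2)*R = (11 - 1/2)*R = 21*R/2)
A(q, S) = -589/5 - 56*S*q/285 (A(q, S) = -((q/(550 - 607))*S + (q*S + 589))/5 = -((q/(-57))*S + (S*q + 589))/5 = -((-q/57)*S + (589 + S*q))/5 = -(-S*q/57 + (589 + S*q))/5 = -(589 + 56*S*q/57)/5 = -589/5 - 56*S*q/285)
F(-282)/A(821, -113) = ((21/2)*(-282))/(-589/5 - 56/285*(-113)*821) = -2961/(-589/5 + 5195288/285) = -2961/1032343/57 = -2961*57/1032343 = -168777/1032343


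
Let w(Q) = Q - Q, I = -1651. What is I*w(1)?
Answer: 0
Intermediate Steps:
w(Q) = 0
I*w(1) = -1651*0 = 0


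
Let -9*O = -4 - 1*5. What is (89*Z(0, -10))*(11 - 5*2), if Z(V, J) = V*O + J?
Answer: -890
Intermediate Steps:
O = 1 (O = -(-4 - 1*5)/9 = -(-4 - 5)/9 = -1/9*(-9) = 1)
Z(V, J) = J + V (Z(V, J) = V*1 + J = V + J = J + V)
(89*Z(0, -10))*(11 - 5*2) = (89*(-10 + 0))*(11 - 5*2) = (89*(-10))*(11 - 1*10) = -890*(11 - 10) = -890*1 = -890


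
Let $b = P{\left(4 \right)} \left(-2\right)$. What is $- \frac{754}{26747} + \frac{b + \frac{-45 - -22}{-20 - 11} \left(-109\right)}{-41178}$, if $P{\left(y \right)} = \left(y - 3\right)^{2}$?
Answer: $- \frac{893781529}{34143026946} \approx -0.026178$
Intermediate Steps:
$P{\left(y \right)} = \left(-3 + y\right)^{2}$
$b = -2$ ($b = \left(-3 + 4\right)^{2} \left(-2\right) = 1^{2} \left(-2\right) = 1 \left(-2\right) = -2$)
$- \frac{754}{26747} + \frac{b + \frac{-45 - -22}{-20 - 11} \left(-109\right)}{-41178} = - \frac{754}{26747} + \frac{-2 + \frac{-45 - -22}{-20 - 11} \left(-109\right)}{-41178} = \left(-754\right) \frac{1}{26747} + \left(-2 + \frac{-45 + 22}{-31} \left(-109\right)\right) \left(- \frac{1}{41178}\right) = - \frac{754}{26747} + \left(-2 + \left(-23\right) \left(- \frac{1}{31}\right) \left(-109\right)\right) \left(- \frac{1}{41178}\right) = - \frac{754}{26747} + \left(-2 + \frac{23}{31} \left(-109\right)\right) \left(- \frac{1}{41178}\right) = - \frac{754}{26747} + \left(-2 - \frac{2507}{31}\right) \left(- \frac{1}{41178}\right) = - \frac{754}{26747} - - \frac{2569}{1276518} = - \frac{754}{26747} + \frac{2569}{1276518} = - \frac{893781529}{34143026946}$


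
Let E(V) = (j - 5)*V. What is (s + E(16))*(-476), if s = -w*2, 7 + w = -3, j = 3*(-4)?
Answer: 119952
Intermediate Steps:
j = -12
w = -10 (w = -7 - 3 = -10)
E(V) = -17*V (E(V) = (-12 - 5)*V = -17*V)
s = 20 (s = -1*(-10)*2 = 10*2 = 20)
(s + E(16))*(-476) = (20 - 17*16)*(-476) = (20 - 272)*(-476) = -252*(-476) = 119952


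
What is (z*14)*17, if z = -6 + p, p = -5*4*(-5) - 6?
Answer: 20944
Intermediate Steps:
p = 94 (p = -20*(-5) - 6 = 100 - 6 = 94)
z = 88 (z = -6 + 94 = 88)
(z*14)*17 = (88*14)*17 = 1232*17 = 20944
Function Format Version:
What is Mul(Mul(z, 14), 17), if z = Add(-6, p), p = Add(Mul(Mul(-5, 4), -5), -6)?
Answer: 20944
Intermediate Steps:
p = 94 (p = Add(Mul(-20, -5), -6) = Add(100, -6) = 94)
z = 88 (z = Add(-6, 94) = 88)
Mul(Mul(z, 14), 17) = Mul(Mul(88, 14), 17) = Mul(1232, 17) = 20944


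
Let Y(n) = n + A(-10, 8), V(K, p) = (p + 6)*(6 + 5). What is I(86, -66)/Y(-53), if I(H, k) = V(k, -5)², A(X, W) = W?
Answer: -121/45 ≈ -2.6889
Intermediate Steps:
V(K, p) = 66 + 11*p (V(K, p) = (6 + p)*11 = 66 + 11*p)
I(H, k) = 121 (I(H, k) = (66 + 11*(-5))² = (66 - 55)² = 11² = 121)
Y(n) = 8 + n (Y(n) = n + 8 = 8 + n)
I(86, -66)/Y(-53) = 121/(8 - 53) = 121/(-45) = 121*(-1/45) = -121/45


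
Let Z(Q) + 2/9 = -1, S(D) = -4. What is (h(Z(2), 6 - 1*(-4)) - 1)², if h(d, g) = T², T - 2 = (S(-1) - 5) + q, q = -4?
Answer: 14400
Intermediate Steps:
T = -11 (T = 2 + ((-4 - 5) - 4) = 2 + (-9 - 4) = 2 - 13 = -11)
Z(Q) = -11/9 (Z(Q) = -2/9 - 1 = -11/9)
h(d, g) = 121 (h(d, g) = (-11)² = 121)
(h(Z(2), 6 - 1*(-4)) - 1)² = (121 - 1)² = 120² = 14400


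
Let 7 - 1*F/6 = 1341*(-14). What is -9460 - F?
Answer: -122146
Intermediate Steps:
F = 112686 (F = 42 - 8046*(-14) = 42 - 6*(-18774) = 42 + 112644 = 112686)
-9460 - F = -9460 - 1*112686 = -9460 - 112686 = -122146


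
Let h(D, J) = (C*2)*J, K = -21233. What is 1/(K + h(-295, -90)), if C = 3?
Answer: -1/21773 ≈ -4.5928e-5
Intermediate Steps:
h(D, J) = 6*J (h(D, J) = (3*2)*J = 6*J)
1/(K + h(-295, -90)) = 1/(-21233 + 6*(-90)) = 1/(-21233 - 540) = 1/(-21773) = -1/21773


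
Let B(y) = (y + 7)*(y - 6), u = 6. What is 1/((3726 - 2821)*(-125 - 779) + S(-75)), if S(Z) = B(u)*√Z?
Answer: -1/818120 ≈ -1.2223e-6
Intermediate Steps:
B(y) = (-6 + y)*(7 + y) (B(y) = (7 + y)*(-6 + y) = (-6 + y)*(7 + y))
S(Z) = 0 (S(Z) = (-42 + 6 + 6²)*√Z = (-42 + 6 + 36)*√Z = 0*√Z = 0)
1/((3726 - 2821)*(-125 - 779) + S(-75)) = 1/((3726 - 2821)*(-125 - 779) + 0) = 1/(905*(-904) + 0) = 1/(-818120 + 0) = 1/(-818120) = -1/818120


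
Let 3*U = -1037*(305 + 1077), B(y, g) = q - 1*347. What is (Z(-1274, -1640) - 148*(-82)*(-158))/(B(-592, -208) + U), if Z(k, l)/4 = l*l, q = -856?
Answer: -26522736/1436743 ≈ -18.460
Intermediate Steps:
Z(k, l) = 4*l**2 (Z(k, l) = 4*(l*l) = 4*l**2)
B(y, g) = -1203 (B(y, g) = -856 - 1*347 = -856 - 347 = -1203)
U = -1433134/3 (U = (-1037*(305 + 1077))/3 = (-1037*1382)/3 = (1/3)*(-1433134) = -1433134/3 ≈ -4.7771e+5)
(Z(-1274, -1640) - 148*(-82)*(-158))/(B(-592, -208) + U) = (4*(-1640)**2 - 148*(-82)*(-158))/(-1203 - 1433134/3) = (4*2689600 + 12136*(-158))/(-1436743/3) = (10758400 - 1917488)*(-3/1436743) = 8840912*(-3/1436743) = -26522736/1436743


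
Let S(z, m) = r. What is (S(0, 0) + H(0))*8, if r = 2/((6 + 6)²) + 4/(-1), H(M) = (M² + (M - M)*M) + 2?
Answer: -143/9 ≈ -15.889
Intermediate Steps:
H(M) = 2 + M² (H(M) = (M² + 0*M) + 2 = (M² + 0) + 2 = M² + 2 = 2 + M²)
r = -287/72 (r = 2/(12²) + 4*(-1) = 2/144 - 4 = 2*(1/144) - 4 = 1/72 - 4 = -287/72 ≈ -3.9861)
S(z, m) = -287/72
(S(0, 0) + H(0))*8 = (-287/72 + (2 + 0²))*8 = (-287/72 + (2 + 0))*8 = (-287/72 + 2)*8 = -143/72*8 = -143/9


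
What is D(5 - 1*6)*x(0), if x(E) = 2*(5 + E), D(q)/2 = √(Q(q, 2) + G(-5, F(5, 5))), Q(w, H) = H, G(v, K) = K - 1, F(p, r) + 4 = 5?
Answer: 20*√2 ≈ 28.284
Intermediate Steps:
F(p, r) = 1 (F(p, r) = -4 + 5 = 1)
G(v, K) = -1 + K
D(q) = 2*√2 (D(q) = 2*√(2 + (-1 + 1)) = 2*√(2 + 0) = 2*√2)
x(E) = 10 + 2*E
D(5 - 1*6)*x(0) = (2*√2)*(10 + 2*0) = (2*√2)*(10 + 0) = (2*√2)*10 = 20*√2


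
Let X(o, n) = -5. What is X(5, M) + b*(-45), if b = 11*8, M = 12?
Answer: -3965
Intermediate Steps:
b = 88
X(5, M) + b*(-45) = -5 + 88*(-45) = -5 - 3960 = -3965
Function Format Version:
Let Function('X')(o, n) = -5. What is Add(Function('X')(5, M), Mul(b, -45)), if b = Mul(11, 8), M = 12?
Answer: -3965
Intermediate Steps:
b = 88
Add(Function('X')(5, M), Mul(b, -45)) = Add(-5, Mul(88, -45)) = Add(-5, -3960) = -3965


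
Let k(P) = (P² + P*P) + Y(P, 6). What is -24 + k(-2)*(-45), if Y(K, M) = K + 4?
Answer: -474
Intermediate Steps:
Y(K, M) = 4 + K
k(P) = 4 + P + 2*P² (k(P) = (P² + P*P) + (4 + P) = (P² + P²) + (4 + P) = 2*P² + (4 + P) = 4 + P + 2*P²)
-24 + k(-2)*(-45) = -24 + (4 - 2 + 2*(-2)²)*(-45) = -24 + (4 - 2 + 2*4)*(-45) = -24 + (4 - 2 + 8)*(-45) = -24 + 10*(-45) = -24 - 450 = -474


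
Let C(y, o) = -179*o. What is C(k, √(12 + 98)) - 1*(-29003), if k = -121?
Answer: 29003 - 179*√110 ≈ 27126.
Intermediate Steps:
C(k, √(12 + 98)) - 1*(-29003) = -179*√(12 + 98) - 1*(-29003) = -179*√110 + 29003 = 29003 - 179*√110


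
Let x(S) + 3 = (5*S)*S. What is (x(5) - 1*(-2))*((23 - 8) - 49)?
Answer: -4216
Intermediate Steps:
x(S) = -3 + 5*S² (x(S) = -3 + (5*S)*S = -3 + 5*S²)
(x(5) - 1*(-2))*((23 - 8) - 49) = ((-3 + 5*5²) - 1*(-2))*((23 - 8) - 49) = ((-3 + 5*25) + 2)*(15 - 49) = ((-3 + 125) + 2)*(-34) = (122 + 2)*(-34) = 124*(-34) = -4216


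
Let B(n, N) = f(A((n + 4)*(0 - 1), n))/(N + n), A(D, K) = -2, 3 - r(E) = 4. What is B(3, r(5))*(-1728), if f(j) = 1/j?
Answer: 432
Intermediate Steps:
r(E) = -1 (r(E) = 3 - 1*4 = 3 - 4 = -1)
B(n, N) = -1/(2*(N + n)) (B(n, N) = 1/((N + n)*(-2)) = -½/(N + n) = -1/(2*(N + n)))
B(3, r(5))*(-1728) = -1/(2*(-1) + 2*3)*(-1728) = -1/(-2 + 6)*(-1728) = -1/4*(-1728) = -1*¼*(-1728) = -¼*(-1728) = 432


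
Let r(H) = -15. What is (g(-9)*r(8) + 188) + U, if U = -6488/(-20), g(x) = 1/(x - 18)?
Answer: 23083/45 ≈ 512.96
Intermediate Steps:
g(x) = 1/(-18 + x)
U = 1622/5 (U = -6488*(-1/20) = 1622/5 ≈ 324.40)
(g(-9)*r(8) + 188) + U = (-15/(-18 - 9) + 188) + 1622/5 = (-15/(-27) + 188) + 1622/5 = (-1/27*(-15) + 188) + 1622/5 = (5/9 + 188) + 1622/5 = 1697/9 + 1622/5 = 23083/45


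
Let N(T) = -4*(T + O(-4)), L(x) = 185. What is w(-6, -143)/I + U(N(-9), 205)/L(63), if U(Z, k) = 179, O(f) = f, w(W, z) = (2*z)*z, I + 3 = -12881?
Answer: -2629947/1191770 ≈ -2.2068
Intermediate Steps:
I = -12884 (I = -3 - 12881 = -12884)
w(W, z) = 2*z**2
N(T) = 16 - 4*T (N(T) = -4*(T - 4) = -4*(-4 + T) = 16 - 4*T)
w(-6, -143)/I + U(N(-9), 205)/L(63) = (2*(-143)**2)/(-12884) + 179/185 = (2*20449)*(-1/12884) + 179*(1/185) = 40898*(-1/12884) + 179/185 = -20449/6442 + 179/185 = -2629947/1191770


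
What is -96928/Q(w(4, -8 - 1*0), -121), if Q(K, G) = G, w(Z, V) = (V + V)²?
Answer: 96928/121 ≈ 801.06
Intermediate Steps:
w(Z, V) = 4*V² (w(Z, V) = (2*V)² = 4*V²)
-96928/Q(w(4, -8 - 1*0), -121) = -96928/(-121) = -96928*(-1/121) = 96928/121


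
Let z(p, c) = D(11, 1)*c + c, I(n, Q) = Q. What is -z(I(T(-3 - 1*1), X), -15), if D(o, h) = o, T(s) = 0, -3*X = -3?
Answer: 180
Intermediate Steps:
X = 1 (X = -⅓*(-3) = 1)
z(p, c) = 12*c (z(p, c) = 11*c + c = 12*c)
-z(I(T(-3 - 1*1), X), -15) = -12*(-15) = -1*(-180) = 180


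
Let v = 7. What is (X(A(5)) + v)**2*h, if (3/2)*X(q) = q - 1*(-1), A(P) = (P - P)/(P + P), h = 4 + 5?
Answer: 529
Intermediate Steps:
h = 9
A(P) = 0 (A(P) = 0/((2*P)) = 0*(1/(2*P)) = 0)
X(q) = 2/3 + 2*q/3 (X(q) = 2*(q - 1*(-1))/3 = 2*(q + 1)/3 = 2*(1 + q)/3 = 2/3 + 2*q/3)
(X(A(5)) + v)**2*h = ((2/3 + (2/3)*0) + 7)**2*9 = ((2/3 + 0) + 7)**2*9 = (2/3 + 7)**2*9 = (23/3)**2*9 = (529/9)*9 = 529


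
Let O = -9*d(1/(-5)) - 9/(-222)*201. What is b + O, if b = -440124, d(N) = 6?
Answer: -32572569/74 ≈ -4.4017e+5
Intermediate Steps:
O = -3393/74 (O = -9*6 - 9/(-222)*201 = -54 - 9*(-1/222)*201 = -54 + (3/74)*201 = -54 + 603/74 = -3393/74 ≈ -45.851)
b + O = -440124 - 3393/74 = -32572569/74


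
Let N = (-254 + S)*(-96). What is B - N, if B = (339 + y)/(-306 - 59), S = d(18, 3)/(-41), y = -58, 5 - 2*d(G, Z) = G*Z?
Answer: -364059601/14965 ≈ -24327.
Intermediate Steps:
d(G, Z) = 5/2 - G*Z/2
S = 49/82 (S = (5/2 - ½*18*3)/(-41) = (5/2 - 27)*(-1/41) = -49/2*(-1/41) = 49/82 ≈ 0.59756)
B = -281/365 (B = (339 - 58)/(-306 - 59) = 281/(-365) = 281*(-1/365) = -281/365 ≈ -0.76986)
N = 997392/41 (N = (-254 + 49/82)*(-96) = -20779/82*(-96) = 997392/41 ≈ 24327.)
B - N = -281/365 - 1*997392/41 = -281/365 - 997392/41 = -364059601/14965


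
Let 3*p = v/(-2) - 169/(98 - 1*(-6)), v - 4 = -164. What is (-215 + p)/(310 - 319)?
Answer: 1511/72 ≈ 20.986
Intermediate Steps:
v = -160 (v = 4 - 164 = -160)
p = 209/8 (p = (-160/(-2) - 169/(98 - 1*(-6)))/3 = (-160*(-1/2) - 169/(98 + 6))/3 = (80 - 169/104)/3 = (80 - 169*1/104)/3 = (80 - 13/8)/3 = (1/3)*(627/8) = 209/8 ≈ 26.125)
(-215 + p)/(310 - 319) = (-215 + 209/8)/(310 - 319) = -1511/8/(-9) = -1/9*(-1511/8) = 1511/72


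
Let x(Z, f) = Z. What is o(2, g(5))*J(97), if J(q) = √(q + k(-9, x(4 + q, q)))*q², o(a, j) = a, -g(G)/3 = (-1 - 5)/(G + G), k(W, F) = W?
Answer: 37636*√22 ≈ 1.7653e+5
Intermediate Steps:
g(G) = 9/G (g(G) = -3*(-1 - 5)/(G + G) = -(-18)/(2*G) = -(-18)*1/(2*G) = -(-9)/G = 9/G)
J(q) = q²*√(-9 + q) (J(q) = √(q - 9)*q² = √(-9 + q)*q² = q²*√(-9 + q))
o(2, g(5))*J(97) = 2*(97²*√(-9 + 97)) = 2*(9409*√88) = 2*(9409*(2*√22)) = 2*(18818*√22) = 37636*√22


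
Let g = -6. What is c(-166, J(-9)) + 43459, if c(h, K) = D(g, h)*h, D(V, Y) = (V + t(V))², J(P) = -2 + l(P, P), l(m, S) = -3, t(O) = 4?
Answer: 42795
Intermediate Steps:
J(P) = -5 (J(P) = -2 - 3 = -5)
D(V, Y) = (4 + V)² (D(V, Y) = (V + 4)² = (4 + V)²)
c(h, K) = 4*h (c(h, K) = (4 - 6)²*h = (-2)²*h = 4*h)
c(-166, J(-9)) + 43459 = 4*(-166) + 43459 = -664 + 43459 = 42795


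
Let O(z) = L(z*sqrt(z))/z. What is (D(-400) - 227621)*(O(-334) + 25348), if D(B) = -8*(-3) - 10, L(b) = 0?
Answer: -5769382236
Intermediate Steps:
O(z) = 0 (O(z) = 0/z = 0)
D(B) = 14 (D(B) = 24 - 10 = 14)
(D(-400) - 227621)*(O(-334) + 25348) = (14 - 227621)*(0 + 25348) = -227607*25348 = -5769382236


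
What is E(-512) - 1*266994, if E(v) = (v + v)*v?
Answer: 257294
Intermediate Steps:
E(v) = 2*v² (E(v) = (2*v)*v = 2*v²)
E(-512) - 1*266994 = 2*(-512)² - 1*266994 = 2*262144 - 266994 = 524288 - 266994 = 257294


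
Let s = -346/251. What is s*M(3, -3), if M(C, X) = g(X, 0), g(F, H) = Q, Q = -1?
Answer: 346/251 ≈ 1.3785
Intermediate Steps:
g(F, H) = -1
M(C, X) = -1
s = -346/251 (s = -346*1/251 = -346/251 ≈ -1.3785)
s*M(3, -3) = -346/251*(-1) = 346/251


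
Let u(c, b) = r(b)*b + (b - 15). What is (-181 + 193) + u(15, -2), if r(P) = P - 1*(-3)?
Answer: -7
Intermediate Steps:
r(P) = 3 + P (r(P) = P + 3 = 3 + P)
u(c, b) = -15 + b + b*(3 + b) (u(c, b) = (3 + b)*b + (b - 15) = b*(3 + b) + (-15 + b) = -15 + b + b*(3 + b))
(-181 + 193) + u(15, -2) = (-181 + 193) + (-15 - 2 - 2*(3 - 2)) = 12 + (-15 - 2 - 2*1) = 12 + (-15 - 2 - 2) = 12 - 19 = -7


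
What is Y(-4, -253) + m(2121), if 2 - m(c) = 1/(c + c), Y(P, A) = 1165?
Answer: 4950413/4242 ≈ 1167.0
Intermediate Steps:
m(c) = 2 - 1/(2*c) (m(c) = 2 - 1/(c + c) = 2 - 1/(2*c))
Y(-4, -253) + m(2121) = 1165 + (2 - ½/2121) = 1165 + (2 - ½*1/2121) = 1165 + (2 - 1/4242) = 1165 + 8483/4242 = 4950413/4242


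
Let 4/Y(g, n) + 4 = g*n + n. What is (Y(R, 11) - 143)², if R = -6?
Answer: 71250481/3481 ≈ 20468.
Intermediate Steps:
Y(g, n) = 4/(-4 + n + g*n) (Y(g, n) = 4/(-4 + (g*n + n)) = 4/(-4 + (n + g*n)) = 4/(-4 + n + g*n))
(Y(R, 11) - 143)² = (4/(-4 + 11 - 6*11) - 143)² = (4/(-4 + 11 - 66) - 143)² = (4/(-59) - 143)² = (4*(-1/59) - 143)² = (-4/59 - 143)² = (-8441/59)² = 71250481/3481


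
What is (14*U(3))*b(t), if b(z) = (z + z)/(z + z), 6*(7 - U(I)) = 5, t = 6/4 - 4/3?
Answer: 259/3 ≈ 86.333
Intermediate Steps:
t = ⅙ (t = 6*(¼) - 4*⅓ = 3/2 - 4/3 = ⅙ ≈ 0.16667)
U(I) = 37/6 (U(I) = 7 - ⅙*5 = 7 - ⅚ = 37/6)
b(z) = 1 (b(z) = (2*z)/((2*z)) = (2*z)*(1/(2*z)) = 1)
(14*U(3))*b(t) = (14*(37/6))*1 = (259/3)*1 = 259/3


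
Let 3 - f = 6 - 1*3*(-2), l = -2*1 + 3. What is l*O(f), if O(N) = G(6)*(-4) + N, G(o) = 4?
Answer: -25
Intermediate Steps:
l = 1 (l = -2 + 3 = 1)
f = -9 (f = 3 - (6 - 1*3*(-2)) = 3 - (6 - 3*(-2)) = 3 - (6 + 6) = 3 - 1*12 = 3 - 12 = -9)
O(N) = -16 + N (O(N) = 4*(-4) + N = -16 + N)
l*O(f) = 1*(-16 - 9) = 1*(-25) = -25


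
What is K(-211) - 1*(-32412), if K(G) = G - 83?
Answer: 32118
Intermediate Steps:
K(G) = -83 + G
K(-211) - 1*(-32412) = (-83 - 211) - 1*(-32412) = -294 + 32412 = 32118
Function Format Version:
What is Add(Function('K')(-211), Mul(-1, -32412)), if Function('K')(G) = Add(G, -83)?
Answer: 32118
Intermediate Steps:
Function('K')(G) = Add(-83, G)
Add(Function('K')(-211), Mul(-1, -32412)) = Add(Add(-83, -211), Mul(-1, -32412)) = Add(-294, 32412) = 32118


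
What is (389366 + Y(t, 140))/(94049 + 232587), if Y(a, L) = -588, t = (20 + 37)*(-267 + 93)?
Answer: 194389/163318 ≈ 1.1902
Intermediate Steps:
t = -9918 (t = 57*(-174) = -9918)
(389366 + Y(t, 140))/(94049 + 232587) = (389366 - 588)/(94049 + 232587) = 388778/326636 = 388778*(1/326636) = 194389/163318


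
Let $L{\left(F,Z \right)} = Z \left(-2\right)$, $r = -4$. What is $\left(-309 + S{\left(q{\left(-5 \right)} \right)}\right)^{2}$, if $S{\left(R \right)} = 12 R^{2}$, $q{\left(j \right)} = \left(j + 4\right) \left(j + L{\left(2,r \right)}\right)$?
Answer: $40401$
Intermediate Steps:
$L{\left(F,Z \right)} = - 2 Z$
$q{\left(j \right)} = \left(4 + j\right) \left(8 + j\right)$ ($q{\left(j \right)} = \left(j + 4\right) \left(j - -8\right) = \left(4 + j\right) \left(j + 8\right) = \left(4 + j\right) \left(8 + j\right)$)
$\left(-309 + S{\left(q{\left(-5 \right)} \right)}\right)^{2} = \left(-309 + 12 \left(32 + \left(-5\right)^{2} + 12 \left(-5\right)\right)^{2}\right)^{2} = \left(-309 + 12 \left(32 + 25 - 60\right)^{2}\right)^{2} = \left(-309 + 12 \left(-3\right)^{2}\right)^{2} = \left(-309 + 12 \cdot 9\right)^{2} = \left(-309 + 108\right)^{2} = \left(-201\right)^{2} = 40401$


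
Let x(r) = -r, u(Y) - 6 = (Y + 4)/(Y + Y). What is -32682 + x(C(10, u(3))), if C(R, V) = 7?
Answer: -32689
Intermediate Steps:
u(Y) = 6 + (4 + Y)/(2*Y) (u(Y) = 6 + (Y + 4)/(Y + Y) = 6 + (4 + Y)/((2*Y)) = 6 + (4 + Y)*(1/(2*Y)) = 6 + (4 + Y)/(2*Y))
-32682 + x(C(10, u(3))) = -32682 - 1*7 = -32682 - 7 = -32689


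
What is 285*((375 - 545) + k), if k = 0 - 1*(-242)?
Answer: 20520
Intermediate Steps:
k = 242 (k = 0 + 242 = 242)
285*((375 - 545) + k) = 285*((375 - 545) + 242) = 285*(-170 + 242) = 285*72 = 20520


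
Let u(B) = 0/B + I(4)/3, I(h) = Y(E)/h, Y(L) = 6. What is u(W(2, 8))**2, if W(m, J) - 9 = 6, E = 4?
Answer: 1/4 ≈ 0.25000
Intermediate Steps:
W(m, J) = 15 (W(m, J) = 9 + 6 = 15)
I(h) = 6/h
u(B) = 1/2 (u(B) = 0/B + (6/4)/3 = 0 + (6*(1/4))*(1/3) = 0 + (3/2)*(1/3) = 0 + 1/2 = 1/2)
u(W(2, 8))**2 = (1/2)**2 = 1/4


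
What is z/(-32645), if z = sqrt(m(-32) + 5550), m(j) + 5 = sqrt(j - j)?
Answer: -sqrt(5545)/32645 ≈ -0.0022810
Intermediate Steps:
m(j) = -5 (m(j) = -5 + sqrt(j - j) = -5 + sqrt(0) = -5 + 0 = -5)
z = sqrt(5545) (z = sqrt(-5 + 5550) = sqrt(5545) ≈ 74.465)
z/(-32645) = sqrt(5545)/(-32645) = sqrt(5545)*(-1/32645) = -sqrt(5545)/32645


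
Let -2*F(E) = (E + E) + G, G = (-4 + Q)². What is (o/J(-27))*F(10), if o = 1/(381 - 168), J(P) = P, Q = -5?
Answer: 101/11502 ≈ 0.0087811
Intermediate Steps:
o = 1/213 ≈ 0.0046948
G = 81 (G = (-4 - 5)² = (-9)² = 81)
F(E) = -81/2 - E (F(E) = -((E + E) + 81)/2 = -(2*E + 81)/2 = -(81 + 2*E)/2 = -81/2 - E)
(o/J(-27))*F(10) = ((1/213)/(-27))*(-81/2 - 1*10) = ((1/213)*(-1/27))*(-81/2 - 10) = -1/5751*(-101/2) = 101/11502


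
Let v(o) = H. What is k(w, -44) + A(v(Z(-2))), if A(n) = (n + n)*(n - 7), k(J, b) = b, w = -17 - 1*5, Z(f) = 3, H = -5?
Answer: 76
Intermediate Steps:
v(o) = -5
w = -22 (w = -17 - 5 = -22)
A(n) = 2*n*(-7 + n) (A(n) = (2*n)*(-7 + n) = 2*n*(-7 + n))
k(w, -44) + A(v(Z(-2))) = -44 + 2*(-5)*(-7 - 5) = -44 + 2*(-5)*(-12) = -44 + 120 = 76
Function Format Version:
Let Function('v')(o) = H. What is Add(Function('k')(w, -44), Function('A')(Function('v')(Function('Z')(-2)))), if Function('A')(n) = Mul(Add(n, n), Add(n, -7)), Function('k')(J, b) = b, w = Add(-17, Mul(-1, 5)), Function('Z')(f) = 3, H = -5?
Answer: 76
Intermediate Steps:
Function('v')(o) = -5
w = -22 (w = Add(-17, -5) = -22)
Function('A')(n) = Mul(2, n, Add(-7, n)) (Function('A')(n) = Mul(Mul(2, n), Add(-7, n)) = Mul(2, n, Add(-7, n)))
Add(Function('k')(w, -44), Function('A')(Function('v')(Function('Z')(-2)))) = Add(-44, Mul(2, -5, Add(-7, -5))) = Add(-44, Mul(2, -5, -12)) = Add(-44, 120) = 76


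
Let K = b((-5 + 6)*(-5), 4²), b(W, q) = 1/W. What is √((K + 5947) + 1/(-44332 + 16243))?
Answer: √13033269799205/46815 ≈ 77.115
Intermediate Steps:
K = -⅕ (K = 1/((-5 + 6)*(-5)) = 1/(1*(-5)) = 1/(-5) = -⅕ ≈ -0.20000)
√((K + 5947) + 1/(-44332 + 16243)) = √((-⅕ + 5947) + 1/(-44332 + 16243)) = √(29734/5 + 1/(-28089)) = √(29734/5 - 1/28089) = √(835198321/140445) = √13033269799205/46815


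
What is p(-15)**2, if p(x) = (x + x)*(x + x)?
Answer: 810000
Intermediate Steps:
p(x) = 4*x**2 (p(x) = (2*x)*(2*x) = 4*x**2)
p(-15)**2 = (4*(-15)**2)**2 = (4*225)**2 = 900**2 = 810000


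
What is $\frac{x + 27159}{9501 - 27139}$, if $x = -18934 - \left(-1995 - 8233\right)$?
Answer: $- \frac{18453}{17638} \approx -1.0462$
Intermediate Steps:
$x = -8706$ ($x = -18934 - -10228 = -18934 + 10228 = -8706$)
$\frac{x + 27159}{9501 - 27139} = \frac{-8706 + 27159}{9501 - 27139} = \frac{18453}{9501 - 27139} = \frac{18453}{-17638} = 18453 \left(- \frac{1}{17638}\right) = - \frac{18453}{17638}$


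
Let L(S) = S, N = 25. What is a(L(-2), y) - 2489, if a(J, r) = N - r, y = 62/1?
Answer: -2526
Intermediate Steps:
y = 62 (y = 62*1 = 62)
a(J, r) = 25 - r
a(L(-2), y) - 2489 = (25 - 1*62) - 2489 = (25 - 62) - 2489 = -37 - 2489 = -2526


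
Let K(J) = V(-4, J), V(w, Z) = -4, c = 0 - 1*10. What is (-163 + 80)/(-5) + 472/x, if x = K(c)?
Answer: -507/5 ≈ -101.40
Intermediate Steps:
c = -10 (c = 0 - 10 = -10)
K(J) = -4
x = -4
(-163 + 80)/(-5) + 472/x = (-163 + 80)/(-5) + 472/(-4) = -83*(-⅕) + 472*(-¼) = 83/5 - 118 = -507/5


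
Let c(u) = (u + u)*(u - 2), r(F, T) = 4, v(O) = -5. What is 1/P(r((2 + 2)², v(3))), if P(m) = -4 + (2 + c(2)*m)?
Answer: -½ ≈ -0.50000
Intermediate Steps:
c(u) = 2*u*(-2 + u) (c(u) = (2*u)*(-2 + u) = 2*u*(-2 + u))
P(m) = -2 (P(m) = -4 + (2 + (2*2*(-2 + 2))*m) = -4 + (2 + (2*2*0)*m) = -4 + (2 + 0*m) = -4 + (2 + 0) = -4 + 2 = -2)
1/P(r((2 + 2)², v(3))) = 1/(-2) = -½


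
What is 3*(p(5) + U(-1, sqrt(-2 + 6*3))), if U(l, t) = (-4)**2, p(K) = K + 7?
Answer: 84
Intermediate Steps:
p(K) = 7 + K
U(l, t) = 16
3*(p(5) + U(-1, sqrt(-2 + 6*3))) = 3*((7 + 5) + 16) = 3*(12 + 16) = 3*28 = 84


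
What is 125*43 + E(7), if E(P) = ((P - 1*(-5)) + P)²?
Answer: 5736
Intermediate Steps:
E(P) = (5 + 2*P)² (E(P) = ((P + 5) + P)² = ((5 + P) + P)² = (5 + 2*P)²)
125*43 + E(7) = 125*43 + (5 + 2*7)² = 5375 + (5 + 14)² = 5375 + 19² = 5375 + 361 = 5736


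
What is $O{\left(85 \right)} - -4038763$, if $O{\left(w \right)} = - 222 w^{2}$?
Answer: $2434813$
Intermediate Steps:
$O{\left(85 \right)} - -4038763 = - 222 \cdot 85^{2} - -4038763 = \left(-222\right) 7225 + 4038763 = -1603950 + 4038763 = 2434813$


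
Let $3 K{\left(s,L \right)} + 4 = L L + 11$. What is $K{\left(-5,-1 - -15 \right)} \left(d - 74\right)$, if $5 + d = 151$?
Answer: $4872$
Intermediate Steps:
$d = 146$ ($d = -5 + 151 = 146$)
$K{\left(s,L \right)} = \frac{7}{3} + \frac{L^{2}}{3}$ ($K{\left(s,L \right)} = - \frac{4}{3} + \frac{L L + 11}{3} = - \frac{4}{3} + \frac{L^{2} + 11}{3} = - \frac{4}{3} + \frac{11 + L^{2}}{3} = - \frac{4}{3} + \left(\frac{11}{3} + \frac{L^{2}}{3}\right) = \frac{7}{3} + \frac{L^{2}}{3}$)
$K{\left(-5,-1 - -15 \right)} \left(d - 74\right) = \left(\frac{7}{3} + \frac{\left(-1 - -15\right)^{2}}{3}\right) \left(146 - 74\right) = \left(\frac{7}{3} + \frac{\left(-1 + 15\right)^{2}}{3}\right) 72 = \left(\frac{7}{3} + \frac{14^{2}}{3}\right) 72 = \left(\frac{7}{3} + \frac{1}{3} \cdot 196\right) 72 = \left(\frac{7}{3} + \frac{196}{3}\right) 72 = \frac{203}{3} \cdot 72 = 4872$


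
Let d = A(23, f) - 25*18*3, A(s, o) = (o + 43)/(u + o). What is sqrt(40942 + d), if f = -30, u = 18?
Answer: sqrt(1425273)/6 ≈ 198.97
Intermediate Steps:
A(s, o) = (43 + o)/(18 + o) (A(s, o) = (o + 43)/(18 + o) = (43 + o)/(18 + o))
d = -16213/12 (d = (43 - 30)/(18 - 30) - 25*18*3 = 13/(-12) - 450*3 = -1/12*13 - 1350 = -13/12 - 1350 = -16213/12 ≈ -1351.1)
sqrt(40942 + d) = sqrt(40942 - 16213/12) = sqrt(475091/12) = sqrt(1425273)/6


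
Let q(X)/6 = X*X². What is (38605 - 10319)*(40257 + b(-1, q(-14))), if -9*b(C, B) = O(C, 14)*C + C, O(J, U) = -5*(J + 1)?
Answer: 10248413804/9 ≈ 1.1387e+9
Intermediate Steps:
O(J, U) = -5 - 5*J (O(J, U) = -5*(1 + J) = -5 - 5*J)
q(X) = 6*X³ (q(X) = 6*(X*X²) = 6*X³)
b(C, B) = -C/9 - C*(-5 - 5*C)/9 (b(C, B) = -((-5 - 5*C)*C + C)/9 = -(C*(-5 - 5*C) + C)/9 = -(C + C*(-5 - 5*C))/9 = -C/9 - C*(-5 - 5*C)/9)
(38605 - 10319)*(40257 + b(-1, q(-14))) = (38605 - 10319)*(40257 + (⅑)*(-1)*(4 + 5*(-1))) = 28286*(40257 + (⅑)*(-1)*(4 - 5)) = 28286*(40257 + (⅑)*(-1)*(-1)) = 28286*(40257 + ⅑) = 28286*(362314/9) = 10248413804/9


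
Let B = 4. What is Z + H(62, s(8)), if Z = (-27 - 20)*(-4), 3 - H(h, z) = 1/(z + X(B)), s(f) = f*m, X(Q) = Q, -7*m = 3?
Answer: 757/4 ≈ 189.25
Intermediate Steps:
m = -3/7 (m = -⅐*3 = -3/7 ≈ -0.42857)
s(f) = -3*f/7 (s(f) = f*(-3/7) = -3*f/7)
H(h, z) = 3 - 1/(4 + z) (H(h, z) = 3 - 1/(z + 4) = 3 - 1/(4 + z))
Z = 188 (Z = -47*(-4) = 188)
Z + H(62, s(8)) = 188 + (11 + 3*(-3/7*8))/(4 - 3/7*8) = 188 + (11 + 3*(-24/7))/(4 - 24/7) = 188 + (11 - 72/7)/(4/7) = 188 + (7/4)*(5/7) = 188 + 5/4 = 757/4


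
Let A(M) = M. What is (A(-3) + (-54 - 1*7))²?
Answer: 4096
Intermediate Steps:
(A(-3) + (-54 - 1*7))² = (-3 + (-54 - 1*7))² = (-3 + (-54 - 7))² = (-3 - 61)² = (-64)² = 4096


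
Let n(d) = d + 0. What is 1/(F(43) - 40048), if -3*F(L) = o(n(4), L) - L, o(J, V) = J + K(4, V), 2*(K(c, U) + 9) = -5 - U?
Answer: -1/40024 ≈ -2.4985e-5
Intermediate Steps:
K(c, U) = -23/2 - U/2 (K(c, U) = -9 + (-5 - U)/2 = -9 + (-5/2 - U/2) = -23/2 - U/2)
n(d) = d
o(J, V) = -23/2 + J - V/2 (o(J, V) = J + (-23/2 - V/2) = -23/2 + J - V/2)
F(L) = 5/2 + L/2 (F(L) = -((-23/2 + 4 - L/2) - L)/3 = -((-15/2 - L/2) - L)/3 = -(-15/2 - 3*L/2)/3 = 5/2 + L/2)
1/(F(43) - 40048) = 1/((5/2 + (½)*43) - 40048) = 1/((5/2 + 43/2) - 40048) = 1/(24 - 40048) = 1/(-40024) = -1/40024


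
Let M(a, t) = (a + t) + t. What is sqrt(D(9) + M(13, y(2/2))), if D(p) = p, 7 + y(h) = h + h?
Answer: 2*sqrt(3) ≈ 3.4641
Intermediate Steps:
y(h) = -7 + 2*h (y(h) = -7 + (h + h) = -7 + 2*h)
M(a, t) = a + 2*t
sqrt(D(9) + M(13, y(2/2))) = sqrt(9 + (13 + 2*(-7 + 2*(2/2)))) = sqrt(9 + (13 + 2*(-7 + 2*(2*(1/2))))) = sqrt(9 + (13 + 2*(-7 + 2*1))) = sqrt(9 + (13 + 2*(-7 + 2))) = sqrt(9 + (13 + 2*(-5))) = sqrt(9 + (13 - 10)) = sqrt(9 + 3) = sqrt(12) = 2*sqrt(3)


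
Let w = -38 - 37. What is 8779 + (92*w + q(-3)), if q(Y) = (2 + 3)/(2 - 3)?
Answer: 1874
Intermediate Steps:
w = -75
q(Y) = -5 (q(Y) = 5/(-1) = 5*(-1) = -5)
8779 + (92*w + q(-3)) = 8779 + (92*(-75) - 5) = 8779 + (-6900 - 5) = 8779 - 6905 = 1874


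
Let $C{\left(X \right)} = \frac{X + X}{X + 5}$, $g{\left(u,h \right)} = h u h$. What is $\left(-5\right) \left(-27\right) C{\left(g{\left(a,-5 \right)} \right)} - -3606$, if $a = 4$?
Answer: $\frac{27042}{7} \approx 3863.1$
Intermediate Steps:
$g{\left(u,h \right)} = u h^{2}$ ($g{\left(u,h \right)} = h h u = u h^{2}$)
$C{\left(X \right)} = \frac{2 X}{5 + X}$
$\left(-5\right) \left(-27\right) C{\left(g{\left(a,-5 \right)} \right)} - -3606 = \left(-5\right) \left(-27\right) \frac{2 \cdot 4 \left(-5\right)^{2}}{5 + 4 \left(-5\right)^{2}} - -3606 = 135 \frac{2 \cdot 4 \cdot 25}{5 + 4 \cdot 25} + 3606 = 135 \cdot 2 \cdot 100 \frac{1}{5 + 100} + 3606 = 135 \cdot 2 \cdot 100 \cdot \frac{1}{105} + 3606 = 135 \cdot \frac{40}{21} + 3606 = \frac{1800}{7} + 3606 = \frac{27042}{7}$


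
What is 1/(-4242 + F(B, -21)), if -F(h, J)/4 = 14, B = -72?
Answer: -1/4298 ≈ -0.00023267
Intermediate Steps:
F(h, J) = -56 (F(h, J) = -4*14 = -56)
1/(-4242 + F(B, -21)) = 1/(-4242 - 56) = 1/(-4298) = -1/4298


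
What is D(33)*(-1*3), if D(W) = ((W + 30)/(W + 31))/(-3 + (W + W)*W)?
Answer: -63/46400 ≈ -0.0013578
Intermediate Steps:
D(W) = (30 + W)/((-3 + 2*W²)*(31 + W)) (D(W) = ((30 + W)/(31 + W))/(-3 + (2*W)*W) = ((30 + W)/(31 + W))/(-3 + 2*W²) = (30 + W)/((-3 + 2*W²)*(31 + W)))
D(33)*(-1*3) = ((30 + 33)/(-93 - 3*33 + 2*33³ + 62*33²))*(-1*3) = (63/(-93 - 99 + 2*35937 + 62*1089))*(-3) = (63/(-93 - 99 + 71874 + 67518))*(-3) = (63/139200)*(-3) = ((1/139200)*63)*(-3) = (21/46400)*(-3) = -63/46400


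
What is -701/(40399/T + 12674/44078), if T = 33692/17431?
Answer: -520519129588/15519966427995 ≈ -0.033539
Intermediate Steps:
T = 33692/17431 (T = 33692*(1/17431) = 33692/17431 ≈ 1.9329)
-701/(40399/T + 12674/44078) = -701/(40399/(33692/17431) + 12674/44078) = -701/(40399*(17431/33692) + 12674*(1/44078)) = -701/(704194969/33692 + 6337/22039) = -701/15519966427995/742537988 = -701*742537988/15519966427995 = -520519129588/15519966427995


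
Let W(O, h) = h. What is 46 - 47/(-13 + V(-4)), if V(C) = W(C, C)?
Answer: 829/17 ≈ 48.765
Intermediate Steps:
V(C) = C
46 - 47/(-13 + V(-4)) = 46 - 47/(-13 - 4) = 46 - 47/(-17) = 46 - 47*(-1/17) = 46 + 47/17 = 829/17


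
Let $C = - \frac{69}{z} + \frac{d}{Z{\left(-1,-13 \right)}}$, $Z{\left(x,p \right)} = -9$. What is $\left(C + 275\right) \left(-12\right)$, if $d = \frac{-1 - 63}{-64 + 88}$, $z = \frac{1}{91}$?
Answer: $\frac{648400}{9} \approx 72045.0$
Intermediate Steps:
$z = \frac{1}{91} \approx 0.010989$
$d = - \frac{8}{3}$ ($d = - \frac{64}{24} = \left(-64\right) \frac{1}{24} = - \frac{8}{3} \approx -2.6667$)
$C = - \frac{169525}{27}$ ($C = - 69 \frac{1}{\frac{1}{91}} - \frac{8}{3 \left(-9\right)} = \left(-69\right) 91 - - \frac{8}{27} = -6279 + \frac{8}{27} = - \frac{169525}{27} \approx -6278.7$)
$\left(C + 275\right) \left(-12\right) = \left(- \frac{169525}{27} + 275\right) \left(-12\right) = \left(- \frac{162100}{27}\right) \left(-12\right) = \frac{648400}{9}$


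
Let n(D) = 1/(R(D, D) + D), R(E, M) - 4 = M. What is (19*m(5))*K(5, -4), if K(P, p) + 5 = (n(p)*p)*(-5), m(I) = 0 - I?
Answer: 950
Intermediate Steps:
R(E, M) = 4 + M
m(I) = -I
n(D) = 1/(4 + 2*D) (n(D) = 1/((4 + D) + D) = 1/(4 + 2*D))
K(P, p) = -5 - 5*p/(2*(2 + p)) (K(P, p) = -5 + ((1/(2*(2 + p)))*p)*(-5) = -5 + (p/(2*(2 + p)))*(-5) = -5 - 5*p/(2*(2 + p)))
(19*m(5))*K(5, -4) = (19*(-1*5))*(5*(-4 - 3*(-4))/(2*(2 - 4))) = (19*(-5))*((5/2)*(-4 + 12)/(-2)) = -475*(-1)*8/(2*2) = -95*(-10) = 950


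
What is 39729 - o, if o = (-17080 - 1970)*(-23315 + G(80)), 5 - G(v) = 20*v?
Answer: -474495771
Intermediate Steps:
G(v) = 5 - 20*v
o = 474535500 (o = (-17080 - 1970)*(-23315 + (5 - 20*80)) = -19050*(-23315 + (5 - 1600)) = -19050*(-23315 - 1595) = -19050*(-24910) = 474535500)
39729 - o = 39729 - 1*474535500 = 39729 - 474535500 = -474495771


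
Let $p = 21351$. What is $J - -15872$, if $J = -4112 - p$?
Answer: $-9591$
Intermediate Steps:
$J = -25463$ ($J = -4112 - 21351 = -25463$)
$J - -15872 = -25463 - -15872 = -25463 + 15872 = -9591$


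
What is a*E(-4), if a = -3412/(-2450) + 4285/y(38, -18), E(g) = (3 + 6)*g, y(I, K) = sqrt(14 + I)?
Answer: -61416/1225 - 77130*sqrt(13)/13 ≈ -21442.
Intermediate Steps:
E(g) = 9*g
a = 1706/1225 + 4285*sqrt(13)/26 (a = -3412/(-2450) + 4285/(sqrt(14 + 38)) = -3412*(-1/2450) + 4285/(sqrt(52)) = 1706/1225 + 4285/((2*sqrt(13))) = 1706/1225 + 4285*(sqrt(13)/26) = 1706/1225 + 4285*sqrt(13)/26 ≈ 595.62)
a*E(-4) = (1706/1225 + 4285*sqrt(13)/26)*(9*(-4)) = (1706/1225 + 4285*sqrt(13)/26)*(-36) = -61416/1225 - 77130*sqrt(13)/13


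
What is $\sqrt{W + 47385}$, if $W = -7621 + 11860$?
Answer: $6 \sqrt{1434} \approx 227.21$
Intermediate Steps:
$W = 4239$
$\sqrt{W + 47385} = \sqrt{4239 + 47385} = \sqrt{51624} = 6 \sqrt{1434}$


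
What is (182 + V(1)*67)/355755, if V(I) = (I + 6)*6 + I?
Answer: 1021/118585 ≈ 0.0086099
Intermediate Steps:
V(I) = 36 + 7*I (V(I) = (6 + I)*6 + I = (36 + 6*I) + I = 36 + 7*I)
(182 + V(1)*67)/355755 = (182 + (36 + 7*1)*67)/355755 = (182 + (36 + 7)*67)*(1/355755) = (182 + 43*67)*(1/355755) = (182 + 2881)*(1/355755) = 3063*(1/355755) = 1021/118585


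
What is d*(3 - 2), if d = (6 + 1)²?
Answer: 49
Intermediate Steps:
d = 49 (d = 7² = 49)
d*(3 - 2) = 49*(3 - 2) = 49*1 = 49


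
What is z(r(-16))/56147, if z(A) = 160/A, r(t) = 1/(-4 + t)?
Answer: -3200/56147 ≈ -0.056993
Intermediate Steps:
z(r(-16))/56147 = (160/(1/(-4 - 16)))/56147 = (160/(1/(-20)))*(1/56147) = (160/(-1/20))*(1/56147) = (160*(-20))*(1/56147) = -3200*1/56147 = -3200/56147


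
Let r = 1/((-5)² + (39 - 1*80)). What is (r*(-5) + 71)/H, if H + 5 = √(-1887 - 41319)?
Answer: -5705/691696 - 1141*I*√43206/691696 ≈ -0.0082478 - 0.34288*I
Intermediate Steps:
H = -5 + I*√43206 (H = -5 + √(-1887 - 41319) = -5 + √(-43206) = -5 + I*√43206 ≈ -5.0 + 207.86*I)
r = -1/16 (r = 1/(25 + (39 - 80)) = 1/(25 - 41) = 1/(-16) = -1/16 ≈ -0.062500)
(r*(-5) + 71)/H = (-1/16*(-5) + 71)/(-5 + I*√43206) = (5/16 + 71)/(-5 + I*√43206) = 1141/(16*(-5 + I*√43206))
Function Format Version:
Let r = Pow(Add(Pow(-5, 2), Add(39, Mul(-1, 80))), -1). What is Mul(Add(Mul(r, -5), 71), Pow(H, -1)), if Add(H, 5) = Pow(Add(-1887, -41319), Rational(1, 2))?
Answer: Add(Rational(-5705, 691696), Mul(Rational(-1141, 691696), I, Pow(43206, Rational(1, 2)))) ≈ Add(-0.0082478, Mul(-0.34288, I))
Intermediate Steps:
H = Add(-5, Mul(I, Pow(43206, Rational(1, 2)))) (H = Add(-5, Pow(Add(-1887, -41319), Rational(1, 2))) = Add(-5, Pow(-43206, Rational(1, 2))) = Add(-5, Mul(I, Pow(43206, Rational(1, 2)))) ≈ Add(-5.0000, Mul(207.86, I)))
r = Rational(-1, 16) (r = Pow(Add(25, Add(39, -80)), -1) = Pow(Add(25, -41), -1) = Pow(-16, -1) = Rational(-1, 16) ≈ -0.062500)
Mul(Add(Mul(r, -5), 71), Pow(H, -1)) = Mul(Add(Mul(Rational(-1, 16), -5), 71), Pow(Add(-5, Mul(I, Pow(43206, Rational(1, 2)))), -1)) = Mul(Add(Rational(5, 16), 71), Pow(Add(-5, Mul(I, Pow(43206, Rational(1, 2)))), -1)) = Mul(Rational(1141, 16), Pow(Add(-5, Mul(I, Pow(43206, Rational(1, 2)))), -1))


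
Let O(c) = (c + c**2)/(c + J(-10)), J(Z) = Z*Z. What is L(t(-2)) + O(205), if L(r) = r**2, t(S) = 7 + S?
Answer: 9971/61 ≈ 163.46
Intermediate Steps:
J(Z) = Z**2
O(c) = (c + c**2)/(100 + c) (O(c) = (c + c**2)/(c + (-10)**2) = (c + c**2)/(c + 100) = (c + c**2)/(100 + c))
L(t(-2)) + O(205) = (7 - 2)**2 + 205*(1 + 205)/(100 + 205) = 5**2 + 205*206/305 = 25 + 205*(1/305)*206 = 25 + 8446/61 = 9971/61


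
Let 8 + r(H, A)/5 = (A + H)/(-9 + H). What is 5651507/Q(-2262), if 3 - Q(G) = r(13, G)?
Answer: 22606028/11417 ≈ 1980.0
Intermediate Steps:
r(H, A) = -40 + 5*(A + H)/(-9 + H) (r(H, A) = -40 + 5*((A + H)/(-9 + H)) = -40 + 5*(A + H)/(-9 + H))
Q(G) = 107/4 - 5*G/4 (Q(G) = 3 - 5*(72 + G - 7*13)/(-9 + 13) = 3 - 5*(72 + G - 91)/4 = 3 - 5*(-19 + G)/4 = 3 - (-95/4 + 5*G/4) = 3 + (95/4 - 5*G/4) = 107/4 - 5*G/4)
5651507/Q(-2262) = 5651507/(107/4 - 5/4*(-2262)) = 5651507/(107/4 + 5655/2) = 5651507/(11417/4) = 5651507*(4/11417) = 22606028/11417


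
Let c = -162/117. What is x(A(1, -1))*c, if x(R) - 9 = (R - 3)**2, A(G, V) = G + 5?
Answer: -324/13 ≈ -24.923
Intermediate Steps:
A(G, V) = 5 + G
x(R) = 9 + (-3 + R)**2 (x(R) = 9 + (R - 3)**2 = 9 + (-3 + R)**2)
c = -18/13 (c = -162*1/117 = -18/13 ≈ -1.3846)
x(A(1, -1))*c = (9 + (-3 + (5 + 1))**2)*(-18/13) = (9 + (-3 + 6)**2)*(-18/13) = (9 + 3**2)*(-18/13) = (9 + 9)*(-18/13) = 18*(-18/13) = -324/13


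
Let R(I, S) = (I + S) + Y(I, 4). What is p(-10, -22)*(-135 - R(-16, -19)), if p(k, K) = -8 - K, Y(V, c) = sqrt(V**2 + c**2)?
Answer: -1400 - 56*sqrt(17) ≈ -1630.9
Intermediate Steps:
R(I, S) = I + S + sqrt(16 + I**2) (R(I, S) = (I + S) + sqrt(I**2 + 4**2) = (I + S) + sqrt(I**2 + 16) = (I + S) + sqrt(16 + I**2) = I + S + sqrt(16 + I**2))
p(-10, -22)*(-135 - R(-16, -19)) = (-8 - 1*(-22))*(-135 - (-16 - 19 + sqrt(16 + (-16)**2))) = (-8 + 22)*(-135 - (-16 - 19 + sqrt(16 + 256))) = 14*(-135 - (-16 - 19 + sqrt(272))) = 14*(-135 - (-16 - 19 + 4*sqrt(17))) = 14*(-135 - (-35 + 4*sqrt(17))) = 14*(-135 + (35 - 4*sqrt(17))) = 14*(-100 - 4*sqrt(17)) = -1400 - 56*sqrt(17)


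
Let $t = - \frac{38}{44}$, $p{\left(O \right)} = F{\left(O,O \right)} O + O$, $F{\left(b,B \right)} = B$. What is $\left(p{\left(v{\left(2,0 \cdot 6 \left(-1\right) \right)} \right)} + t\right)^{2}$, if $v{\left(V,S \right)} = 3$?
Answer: $\frac{60025}{484} \approx 124.02$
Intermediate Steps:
$p{\left(O \right)} = O + O^{2}$ ($p{\left(O \right)} = O O + O = O^{2} + O = O + O^{2}$)
$t = - \frac{19}{22}$ ($t = \left(-38\right) \frac{1}{44} = - \frac{19}{22} \approx -0.86364$)
$\left(p{\left(v{\left(2,0 \cdot 6 \left(-1\right) \right)} \right)} + t\right)^{2} = \left(3 \left(1 + 3\right) - \frac{19}{22}\right)^{2} = \left(3 \cdot 4 - \frac{19}{22}\right)^{2} = \left(12 - \frac{19}{22}\right)^{2} = \left(\frac{245}{22}\right)^{2} = \frac{60025}{484}$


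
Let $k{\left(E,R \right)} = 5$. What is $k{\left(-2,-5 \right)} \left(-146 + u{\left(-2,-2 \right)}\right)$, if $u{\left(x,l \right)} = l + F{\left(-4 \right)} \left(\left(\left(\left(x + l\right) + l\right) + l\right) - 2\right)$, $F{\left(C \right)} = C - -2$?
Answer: $-640$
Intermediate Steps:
$F{\left(C \right)} = 2 + C$ ($F{\left(C \right)} = C + 2 = 2 + C$)
$u{\left(x,l \right)} = 4 - 5 l - 2 x$ ($u{\left(x,l \right)} = l + \left(2 - 4\right) \left(\left(\left(\left(x + l\right) + l\right) + l\right) - 2\right) = l - 2 \left(\left(\left(\left(l + x\right) + l\right) + l\right) - 2\right) = l - 2 \left(\left(\left(x + 2 l\right) + l\right) - 2\right) = l - 2 \left(\left(x + 3 l\right) - 2\right) = l - 2 \left(-2 + x + 3 l\right) = l - \left(-4 + 2 x + 6 l\right) = 4 - 5 l - 2 x$)
$k{\left(-2,-5 \right)} \left(-146 + u{\left(-2,-2 \right)}\right) = 5 \left(-146 - -18\right) = 5 \left(-146 + \left(4 + 10 + 4\right)\right) = 5 \left(-146 + 18\right) = 5 \left(-128\right) = -640$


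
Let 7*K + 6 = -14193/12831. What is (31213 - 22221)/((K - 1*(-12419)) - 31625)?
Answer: -269211488/575038827 ≈ -0.46816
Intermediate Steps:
K = -30393/29939 (K = -6/7 + (-14193/12831)/7 = -6/7 + (-14193*1/12831)/7 = -6/7 + (⅐)*(-4731/4277) = -6/7 - 4731/29939 = -30393/29939 ≈ -1.0152)
(31213 - 22221)/((K - 1*(-12419)) - 31625) = (31213 - 22221)/((-30393/29939 - 1*(-12419)) - 31625) = 8992/((-30393/29939 + 12419) - 31625) = 8992/(371782048/29939 - 31625) = 8992/(-575038827/29939) = 8992*(-29939/575038827) = -269211488/575038827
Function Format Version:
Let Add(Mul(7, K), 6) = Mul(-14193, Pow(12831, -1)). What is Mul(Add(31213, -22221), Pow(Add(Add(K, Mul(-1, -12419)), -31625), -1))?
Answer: Rational(-269211488, 575038827) ≈ -0.46816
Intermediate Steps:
K = Rational(-30393, 29939) (K = Add(Rational(-6, 7), Mul(Rational(1, 7), Mul(-14193, Pow(12831, -1)))) = Add(Rational(-6, 7), Mul(Rational(1, 7), Mul(-14193, Rational(1, 12831)))) = Add(Rational(-6, 7), Mul(Rational(1, 7), Rational(-4731, 4277))) = Add(Rational(-6, 7), Rational(-4731, 29939)) = Rational(-30393, 29939) ≈ -1.0152)
Mul(Add(31213, -22221), Pow(Add(Add(K, Mul(-1, -12419)), -31625), -1)) = Mul(Add(31213, -22221), Pow(Add(Add(Rational(-30393, 29939), Mul(-1, -12419)), -31625), -1)) = Mul(8992, Pow(Add(Add(Rational(-30393, 29939), 12419), -31625), -1)) = Mul(8992, Pow(Add(Rational(371782048, 29939), -31625), -1)) = Mul(8992, Pow(Rational(-575038827, 29939), -1)) = Mul(8992, Rational(-29939, 575038827)) = Rational(-269211488, 575038827)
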